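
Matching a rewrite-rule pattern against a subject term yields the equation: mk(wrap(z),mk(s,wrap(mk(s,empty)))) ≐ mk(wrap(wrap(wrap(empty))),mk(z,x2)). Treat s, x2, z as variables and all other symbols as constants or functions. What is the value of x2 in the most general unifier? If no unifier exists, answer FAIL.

Decompose mk/2: wrap(z) ≐ wrap(wrap(wrap(empty))),  mk(s,wrap(mk(s,empty))) ≐ mk(z,x2).
Decompose wrap/1: z ≐ wrap(wrap(empty)).
Bind z := wrap(wrap(empty)); substituting into the remaining equation gives: mk(s,wrap(mk(s,empty))) ≐ mk(wrap(wrap(empty)),x2).
Decompose mk/2: s ≐ wrap(wrap(empty)),  wrap(mk(s,empty)) ≐ x2.
Bind s := wrap(wrap(empty)); substituting into the remaining equation gives: wrap(mk(wrap(wrap(empty)),empty)) ≐ x2.
Bind x2 := wrap(mk(wrap(wrap(empty)),empty)).
MGU = { z := wrap(wrap(empty)), s := wrap(wrap(empty)), x2 := wrap(mk(wrap(wrap(empty)),empty)) }, so x2 := wrap(mk(wrap(wrap(empty)),empty)).

wrap(mk(wrap(wrap(empty)),empty))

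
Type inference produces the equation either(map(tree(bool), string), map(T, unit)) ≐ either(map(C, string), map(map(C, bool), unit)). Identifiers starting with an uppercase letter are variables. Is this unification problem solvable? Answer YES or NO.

YES

Decompose either/2: map(tree(bool), string) ≐ map(C, string),  map(T, unit) ≐ map(map(C, bool), unit).
Decompose map/2: tree(bool) ≐ C,  string ≐ string.
Bind C := tree(bool); substituting into the one remaining equation that mentions C gives: map(T, unit) ≐ map(map(tree(bool), bool), unit).
Delete trivial equation string ≐ string.
Decompose map/2: T ≐ map(tree(bool), bool),  unit ≐ unit.
Bind T := map(tree(bool), bool); no other remaining equation mentions T.
Delete trivial equation unit ≐ unit.
No equations remain and no clash or occurs-check failure arose, so a unifier exists.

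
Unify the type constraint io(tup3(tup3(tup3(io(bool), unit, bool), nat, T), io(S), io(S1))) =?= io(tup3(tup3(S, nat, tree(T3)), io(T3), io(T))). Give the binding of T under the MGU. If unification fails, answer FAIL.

tree(tup3(io(bool), unit, bool))

Decompose io/1: tup3(tup3(tup3(io(bool), unit, bool), nat, T), io(S), io(S1)) =?= tup3(tup3(S, nat, tree(T3)), io(T3), io(T)).
Decompose tup3/3: tup3(tup3(io(bool), unit, bool), nat, T) =?= tup3(S, nat, tree(T3)),  io(S) =?= io(T3),  io(S1) =?= io(T).
Decompose tup3/3: tup3(io(bool), unit, bool) =?= S,  nat =?= nat,  T =?= tree(T3).
Bind S := tup3(io(bool), unit, bool); substituting into the one remaining equation that mentions S gives: io(tup3(io(bool), unit, bool)) =?= io(T3).
Delete trivial equation nat =?= nat.
Bind T := tree(T3); substituting into the one remaining equation that mentions T gives: io(S1) =?= io(tree(T3)).
Decompose io/1: tup3(io(bool), unit, bool) =?= T3.
Bind T3 := tup3(io(bool), unit, bool); substituting into the remaining equation gives: io(S1) =?= io(tree(tup3(io(bool), unit, bool))). Substituting into the earlier binding gives T := tree(tup3(io(bool), unit, bool)).
Decompose io/1: S1 =?= tree(tup3(io(bool), unit, bool)).
Bind S1 := tree(tup3(io(bool), unit, bool)).
MGU = { S -> tup3(io(bool), unit, bool), T -> tree(tup3(io(bool), unit, bool)), T3 -> tup3(io(bool), unit, bool), S1 -> tree(tup3(io(bool), unit, bool)) }, so T -> tree(tup3(io(bool), unit, bool)).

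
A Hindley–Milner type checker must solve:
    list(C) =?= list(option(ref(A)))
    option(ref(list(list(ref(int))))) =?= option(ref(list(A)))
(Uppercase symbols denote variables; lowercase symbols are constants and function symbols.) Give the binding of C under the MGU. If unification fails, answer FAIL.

Decompose list/1: C =?= option(ref(A)).
Bind C := option(ref(A)); no other remaining equation mentions C.
Decompose option/1: ref(list(list(ref(int)))) =?= ref(list(A)).
Decompose ref/1: list(list(ref(int))) =?= list(A).
Decompose list/1: list(ref(int)) =?= A.
Bind A := list(ref(int)). Substituting into the earlier binding gives C := option(ref(list(ref(int)))).
MGU = { C ↦ option(ref(list(ref(int)))), A ↦ list(ref(int)) }, so C ↦ option(ref(list(ref(int)))).

option(ref(list(ref(int))))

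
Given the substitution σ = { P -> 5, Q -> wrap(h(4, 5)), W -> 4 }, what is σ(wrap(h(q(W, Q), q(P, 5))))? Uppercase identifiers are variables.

wrap(h(q(4, wrap(h(4, 5))), q(5, 5)))

Replace each occurrence of P with 5.
Replace each occurrence of Q with wrap(h(4, 5)).
Replace each occurrence of W with 4.
Result: wrap(h(q(4, wrap(h(4, 5))), q(5, 5))).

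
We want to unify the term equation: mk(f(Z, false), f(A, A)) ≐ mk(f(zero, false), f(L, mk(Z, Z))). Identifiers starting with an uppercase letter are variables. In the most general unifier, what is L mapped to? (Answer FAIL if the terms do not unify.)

Decompose mk/2: f(Z, false) ≐ f(zero, false),  f(A, A) ≐ f(L, mk(Z, Z)).
Decompose f/2: Z ≐ zero,  false ≐ false.
Bind Z := zero; substituting into the one remaining equation that mentions Z gives: f(A, A) ≐ f(L, mk(zero, zero)).
Delete trivial equation false ≐ false.
Decompose f/2: A ≐ L,  A ≐ mk(zero, zero).
Bind A := L; substituting into the remaining equation gives: L ≐ mk(zero, zero).
Bind L := mk(zero, zero). Substituting into the earlier binding gives A := mk(zero, zero).
MGU = { Z ↦ zero, A ↦ mk(zero, zero), L ↦ mk(zero, zero) }, so L ↦ mk(zero, zero).

mk(zero, zero)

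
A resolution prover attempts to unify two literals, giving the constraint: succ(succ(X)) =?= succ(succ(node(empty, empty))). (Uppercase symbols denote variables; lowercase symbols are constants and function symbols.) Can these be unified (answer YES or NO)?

Decompose succ/1: succ(X) =?= succ(node(empty, empty)).
Decompose succ/1: X =?= node(empty, empty).
Bind X := node(empty, empty).
No equations remain and no clash or occurs-check failure arose, so a unifier exists.

YES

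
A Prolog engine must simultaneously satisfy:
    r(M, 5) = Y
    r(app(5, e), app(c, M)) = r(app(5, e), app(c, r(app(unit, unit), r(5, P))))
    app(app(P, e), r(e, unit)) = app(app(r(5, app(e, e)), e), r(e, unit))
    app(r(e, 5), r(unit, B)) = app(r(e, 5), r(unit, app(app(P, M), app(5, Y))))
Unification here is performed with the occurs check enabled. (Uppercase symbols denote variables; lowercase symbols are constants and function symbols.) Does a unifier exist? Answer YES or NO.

Bind Y := r(M, 5); substituting into the one remaining equation that mentions Y gives: app(r(e, 5), r(unit, B)) = app(r(e, 5), r(unit, app(app(P, M), app(5, r(M, 5))))).
Decompose r/2: app(5, e) = app(5, e),  app(c, M) = app(c, r(app(unit, unit), r(5, P))).
Delete trivial equation app(5, e) = app(5, e).
Decompose app/2: c = c,  M = r(app(unit, unit), r(5, P)).
Delete trivial equation c = c.
Bind M := r(app(unit, unit), r(5, P)); substituting into the one remaining equation that mentions M gives: app(r(e, 5), r(unit, B)) = app(r(e, 5), r(unit, app(app(P, r(app(unit, unit), r(5, P))), app(5, r(r(app(unit, unit), r(5, P)), 5))))). Substituting into the earlier binding gives Y := r(r(app(unit, unit), r(5, P)), 5).
Decompose app/2: app(P, e) = app(r(5, app(e, e)), e),  r(e, unit) = r(e, unit).
Decompose app/2: P = r(5, app(e, e)),  e = e.
Bind P := r(5, app(e, e)); substituting into the one remaining equation that mentions P gives: app(r(e, 5), r(unit, B)) = app(r(e, 5), r(unit, app(app(r(5, app(e, e)), r(app(unit, unit), r(5, r(5, app(e, e))))), app(5, r(r(app(unit, unit), r(5, r(5, app(e, e)))), 5))))). Substituting into the earlier bindings gives Y := r(r(app(unit, unit), r(5, r(5, app(e, e)))), 5), M := r(app(unit, unit), r(5, r(5, app(e, e)))).
Delete trivial equation e = e.
Delete trivial equation r(e, unit) = r(e, unit).
Decompose app/2: r(e, 5) = r(e, 5),  r(unit, B) = r(unit, app(app(r(5, app(e, e)), r(app(unit, unit), r(5, r(5, app(e, e))))), app(5, r(r(app(unit, unit), r(5, r(5, app(e, e)))), 5)))).
Delete trivial equation r(e, 5) = r(e, 5).
Decompose r/2: unit = unit,  B = app(app(r(5, app(e, e)), r(app(unit, unit), r(5, r(5, app(e, e))))), app(5, r(r(app(unit, unit), r(5, r(5, app(e, e)))), 5))).
Delete trivial equation unit = unit.
Bind B := app(app(r(5, app(e, e)), r(app(unit, unit), r(5, r(5, app(e, e))))), app(5, r(r(app(unit, unit), r(5, r(5, app(e, e)))), 5))).
No equations remain and no clash or occurs-check failure arose, so a unifier exists.

YES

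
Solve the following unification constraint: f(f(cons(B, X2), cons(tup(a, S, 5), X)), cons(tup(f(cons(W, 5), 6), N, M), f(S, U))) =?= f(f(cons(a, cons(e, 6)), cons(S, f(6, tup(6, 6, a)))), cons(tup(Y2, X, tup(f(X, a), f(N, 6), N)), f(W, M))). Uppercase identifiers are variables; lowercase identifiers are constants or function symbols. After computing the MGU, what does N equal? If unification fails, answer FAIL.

FAIL

Decompose f/2: f(cons(B, X2), cons(tup(a, S, 5), X)) =?= f(cons(a, cons(e, 6)), cons(S, f(6, tup(6, 6, a)))),  cons(tup(f(cons(W, 5), 6), N, M), f(S, U)) =?= cons(tup(Y2, X, tup(f(X, a), f(N, 6), N)), f(W, M)).
Decompose f/2: cons(B, X2) =?= cons(a, cons(e, 6)),  cons(tup(a, S, 5), X) =?= cons(S, f(6, tup(6, 6, a))).
Decompose cons/2: B =?= a,  X2 =?= cons(e, 6).
Bind B := a; no other remaining equation mentions B.
Bind X2 := cons(e, 6); no other remaining equation mentions X2.
Decompose cons/2: tup(a, S, 5) =?= S,  X =?= f(6, tup(6, 6, a)).
Occurs check fails: S occurs in tup(a, S, 5); the equation S =?= tup(a, S, 5) has no finite solution.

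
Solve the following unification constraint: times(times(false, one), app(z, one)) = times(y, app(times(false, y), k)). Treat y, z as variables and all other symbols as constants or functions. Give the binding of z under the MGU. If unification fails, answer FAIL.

FAIL

Decompose times/2: times(false, one) = y,  app(z, one) = app(times(false, y), k).
Bind y := times(false, one); substituting into the remaining equation gives: app(z, one) = app(times(false, times(false, one)), k).
Decompose app/2: z = times(false, times(false, one)),  one = k.
Bind z := times(false, times(false, one)); no other remaining equation mentions z.
Clash: constants one and k differ; no unifier exists.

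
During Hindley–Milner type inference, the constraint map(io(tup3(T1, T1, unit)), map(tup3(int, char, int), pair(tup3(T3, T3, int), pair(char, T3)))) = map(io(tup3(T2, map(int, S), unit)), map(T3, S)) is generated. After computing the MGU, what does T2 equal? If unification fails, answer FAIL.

map(int, pair(tup3(tup3(int, char, int), tup3(int, char, int), int), pair(char, tup3(int, char, int))))

Decompose map/2: io(tup3(T1, T1, unit)) = io(tup3(T2, map(int, S), unit)),  map(tup3(int, char, int), pair(tup3(T3, T3, int), pair(char, T3))) = map(T3, S).
Decompose io/1: tup3(T1, T1, unit) = tup3(T2, map(int, S), unit).
Decompose tup3/3: T1 = T2,  T1 = map(int, S),  unit = unit.
Bind T1 := T2; substituting into the one remaining equation that mentions T1 gives: T2 = map(int, S).
Bind T2 := map(int, S); no other remaining equation mentions T2. Substituting into the earlier binding gives T1 := map(int, S).
Delete trivial equation unit = unit.
Decompose map/2: tup3(int, char, int) = T3,  pair(tup3(T3, T3, int), pair(char, T3)) = S.
Bind T3 := tup3(int, char, int); substituting into the remaining equation gives: pair(tup3(tup3(int, char, int), tup3(int, char, int), int), pair(char, tup3(int, char, int))) = S.
Bind S := pair(tup3(tup3(int, char, int), tup3(int, char, int), int), pair(char, tup3(int, char, int))). Substituting into the earlier bindings gives T1 := map(int, pair(tup3(tup3(int, char, int), tup3(int, char, int), int), pair(char, tup3(int, char, int)))), T2 := map(int, pair(tup3(tup3(int, char, int), tup3(int, char, int), int), pair(char, tup3(int, char, int)))).
MGU = { T1 := map(int, pair(tup3(tup3(int, char, int), tup3(int, char, int), int), pair(char, tup3(int, char, int)))), T2 := map(int, pair(tup3(tup3(int, char, int), tup3(int, char, int), int), pair(char, tup3(int, char, int)))), T3 := tup3(int, char, int), S := pair(tup3(tup3(int, char, int), tup3(int, char, int), int), pair(char, tup3(int, char, int))) }, so T2 := map(int, pair(tup3(tup3(int, char, int), tup3(int, char, int), int), pair(char, tup3(int, char, int)))).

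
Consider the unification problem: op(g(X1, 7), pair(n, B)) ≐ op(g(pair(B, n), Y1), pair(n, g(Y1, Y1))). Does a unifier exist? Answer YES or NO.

Decompose op/2: g(X1, 7) ≐ g(pair(B, n), Y1),  pair(n, B) ≐ pair(n, g(Y1, Y1)).
Decompose g/2: X1 ≐ pair(B, n),  7 ≐ Y1.
Bind X1 := pair(B, n); no other remaining equation mentions X1.
Bind Y1 := 7; substituting into the remaining equation gives: pair(n, B) ≐ pair(n, g(7, 7)).
Decompose pair/2: n ≐ n,  B ≐ g(7, 7).
Delete trivial equation n ≐ n.
Bind B := g(7, 7). Substituting into the earlier binding gives X1 := pair(g(7, 7), n).
No equations remain and no clash or occurs-check failure arose, so a unifier exists.

YES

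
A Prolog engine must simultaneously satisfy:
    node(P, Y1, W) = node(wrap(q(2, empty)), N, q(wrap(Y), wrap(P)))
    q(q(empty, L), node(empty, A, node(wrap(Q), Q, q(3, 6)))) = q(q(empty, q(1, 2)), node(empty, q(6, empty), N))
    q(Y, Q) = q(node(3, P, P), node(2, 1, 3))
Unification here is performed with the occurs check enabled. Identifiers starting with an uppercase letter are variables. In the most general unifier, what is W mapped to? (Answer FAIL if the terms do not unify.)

q(wrap(node(3, wrap(q(2, empty)), wrap(q(2, empty)))), wrap(wrap(q(2, empty))))

Decompose node/3: P = wrap(q(2, empty)),  Y1 = N,  W = q(wrap(Y), wrap(P)).
Bind P := wrap(q(2, empty)); substituting into the 2 remaining equations that mention P gives: W = q(wrap(Y), wrap(wrap(q(2, empty)))),  q(Y, Q) = q(node(3, wrap(q(2, empty)), wrap(q(2, empty))), node(2, 1, 3)).
Bind Y1 := N; no other remaining equation mentions Y1.
Bind W := q(wrap(Y), wrap(wrap(q(2, empty)))); no other remaining equation mentions W.
Decompose q/2: q(empty, L) = q(empty, q(1, 2)),  node(empty, A, node(wrap(Q), Q, q(3, 6))) = node(empty, q(6, empty), N).
Decompose q/2: empty = empty,  L = q(1, 2).
Delete trivial equation empty = empty.
Bind L := q(1, 2); no other remaining equation mentions L.
Decompose node/3: empty = empty,  A = q(6, empty),  node(wrap(Q), Q, q(3, 6)) = N.
Delete trivial equation empty = empty.
Bind A := q(6, empty); no other remaining equation mentions A.
Bind N := node(wrap(Q), Q, q(3, 6)); no other remaining equation mentions N. Substituting into the earlier binding gives Y1 := node(wrap(Q), Q, q(3, 6)).
Decompose q/2: Y = node(3, wrap(q(2, empty)), wrap(q(2, empty))),  Q = node(2, 1, 3).
Bind Y := node(3, wrap(q(2, empty)), wrap(q(2, empty))); no other remaining equation mentions Y. Substituting into the earlier binding gives W := q(wrap(node(3, wrap(q(2, empty)), wrap(q(2, empty)))), wrap(wrap(q(2, empty)))).
Bind Q := node(2, 1, 3). Substituting into the earlier bindings gives Y1 := node(wrap(node(2, 1, 3)), node(2, 1, 3), q(3, 6)), N := node(wrap(node(2, 1, 3)), node(2, 1, 3), q(3, 6)).
MGU = { P -> wrap(q(2, empty)), Y1 -> node(wrap(node(2, 1, 3)), node(2, 1, 3), q(3, 6)), W -> q(wrap(node(3, wrap(q(2, empty)), wrap(q(2, empty)))), wrap(wrap(q(2, empty)))), L -> q(1, 2), A -> q(6, empty), N -> node(wrap(node(2, 1, 3)), node(2, 1, 3), q(3, 6)), Y -> node(3, wrap(q(2, empty)), wrap(q(2, empty))), Q -> node(2, 1, 3) }, so W -> q(wrap(node(3, wrap(q(2, empty)), wrap(q(2, empty)))), wrap(wrap(q(2, empty)))).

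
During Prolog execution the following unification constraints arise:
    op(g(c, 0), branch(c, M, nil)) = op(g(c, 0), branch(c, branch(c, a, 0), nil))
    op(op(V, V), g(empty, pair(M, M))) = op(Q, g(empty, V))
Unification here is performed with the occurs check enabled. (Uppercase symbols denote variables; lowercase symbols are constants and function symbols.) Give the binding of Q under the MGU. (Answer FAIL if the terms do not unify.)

op(pair(branch(c, a, 0), branch(c, a, 0)), pair(branch(c, a, 0), branch(c, a, 0)))

Decompose op/2: g(c, 0) = g(c, 0),  branch(c, M, nil) = branch(c, branch(c, a, 0), nil).
Delete trivial equation g(c, 0) = g(c, 0).
Decompose branch/3: c = c,  M = branch(c, a, 0),  nil = nil.
Delete trivial equation c = c.
Bind M := branch(c, a, 0); substituting into the one remaining equation that mentions M gives: op(op(V, V), g(empty, pair(branch(c, a, 0), branch(c, a, 0)))) = op(Q, g(empty, V)).
Delete trivial equation nil = nil.
Decompose op/2: op(V, V) = Q,  g(empty, pair(branch(c, a, 0), branch(c, a, 0))) = g(empty, V).
Bind Q := op(V, V); no other remaining equation mentions Q.
Decompose g/2: empty = empty,  pair(branch(c, a, 0), branch(c, a, 0)) = V.
Delete trivial equation empty = empty.
Bind V := pair(branch(c, a, 0), branch(c, a, 0)). Substituting into the earlier binding gives Q := op(pair(branch(c, a, 0), branch(c, a, 0)), pair(branch(c, a, 0), branch(c, a, 0))).
MGU = { M ↦ branch(c, a, 0), Q ↦ op(pair(branch(c, a, 0), branch(c, a, 0)), pair(branch(c, a, 0), branch(c, a, 0))), V ↦ pair(branch(c, a, 0), branch(c, a, 0)) }, so Q ↦ op(pair(branch(c, a, 0), branch(c, a, 0)), pair(branch(c, a, 0), branch(c, a, 0))).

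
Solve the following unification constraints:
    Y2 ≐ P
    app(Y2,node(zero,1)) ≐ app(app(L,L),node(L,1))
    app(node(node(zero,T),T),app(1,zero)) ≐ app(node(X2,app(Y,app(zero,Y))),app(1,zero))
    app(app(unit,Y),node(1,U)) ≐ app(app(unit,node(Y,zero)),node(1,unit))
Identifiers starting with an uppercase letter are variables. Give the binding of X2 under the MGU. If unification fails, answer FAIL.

FAIL

Bind Y2 := P; substituting into the one remaining equation that mentions Y2 gives: app(P,node(zero,1)) ≐ app(app(L,L),node(L,1)).
Decompose app/2: P ≐ app(L,L),  node(zero,1) ≐ node(L,1).
Bind P := app(L,L); no other remaining equation mentions P. Substituting into the earlier binding gives Y2 := app(L,L).
Decompose node/2: zero ≐ L,  1 ≐ 1.
Bind L := zero; no other remaining equation mentions L. Substituting into the earlier bindings gives Y2 := app(zero,zero), P := app(zero,zero).
Delete trivial equation 1 ≐ 1.
Decompose app/2: node(node(zero,T),T) ≐ node(X2,app(Y,app(zero,Y))),  app(1,zero) ≐ app(1,zero).
Decompose node/2: node(zero,T) ≐ X2,  T ≐ app(Y,app(zero,Y)).
Bind X2 := node(zero,T); no other remaining equation mentions X2.
Bind T := app(Y,app(zero,Y)); no other remaining equation mentions T. Substituting into the earlier binding gives X2 := node(zero,app(Y,app(zero,Y))).
Delete trivial equation app(1,zero) ≐ app(1,zero).
Decompose app/2: app(unit,Y) ≐ app(unit,node(Y,zero)),  node(1,U) ≐ node(1,unit).
Decompose app/2: unit ≐ unit,  Y ≐ node(Y,zero).
Delete trivial equation unit ≐ unit.
Occurs check fails: Y occurs in node(Y,zero); the equation Y ≐ node(Y,zero) has no finite solution.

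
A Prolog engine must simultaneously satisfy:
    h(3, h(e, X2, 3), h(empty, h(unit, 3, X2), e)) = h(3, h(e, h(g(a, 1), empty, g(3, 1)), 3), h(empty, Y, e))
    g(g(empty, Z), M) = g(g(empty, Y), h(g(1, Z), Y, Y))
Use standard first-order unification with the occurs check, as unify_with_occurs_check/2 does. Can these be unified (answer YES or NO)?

Decompose h/3: 3 = 3,  h(e, X2, 3) = h(e, h(g(a, 1), empty, g(3, 1)), 3),  h(empty, h(unit, 3, X2), e) = h(empty, Y, e).
Delete trivial equation 3 = 3.
Decompose h/3: e = e,  X2 = h(g(a, 1), empty, g(3, 1)),  3 = 3.
Delete trivial equation e = e.
Bind X2 := h(g(a, 1), empty, g(3, 1)); substituting into the one remaining equation that mentions X2 gives: h(empty, h(unit, 3, h(g(a, 1), empty, g(3, 1))), e) = h(empty, Y, e).
Delete trivial equation 3 = 3.
Decompose h/3: empty = empty,  h(unit, 3, h(g(a, 1), empty, g(3, 1))) = Y,  e = e.
Delete trivial equation empty = empty.
Bind Y := h(unit, 3, h(g(a, 1), empty, g(3, 1))); substituting into the one remaining equation that mentions Y gives: g(g(empty, Z), M) = g(g(empty, h(unit, 3, h(g(a, 1), empty, g(3, 1)))), h(g(1, Z), h(unit, 3, h(g(a, 1), empty, g(3, 1))), h(unit, 3, h(g(a, 1), empty, g(3, 1))))).
Delete trivial equation e = e.
Decompose g/2: g(empty, Z) = g(empty, h(unit, 3, h(g(a, 1), empty, g(3, 1)))),  M = h(g(1, Z), h(unit, 3, h(g(a, 1), empty, g(3, 1))), h(unit, 3, h(g(a, 1), empty, g(3, 1)))).
Decompose g/2: empty = empty,  Z = h(unit, 3, h(g(a, 1), empty, g(3, 1))).
Delete trivial equation empty = empty.
Bind Z := h(unit, 3, h(g(a, 1), empty, g(3, 1))); substituting into the remaining equation gives: M = h(g(1, h(unit, 3, h(g(a, 1), empty, g(3, 1)))), h(unit, 3, h(g(a, 1), empty, g(3, 1))), h(unit, 3, h(g(a, 1), empty, g(3, 1)))).
Bind M := h(g(1, h(unit, 3, h(g(a, 1), empty, g(3, 1)))), h(unit, 3, h(g(a, 1), empty, g(3, 1))), h(unit, 3, h(g(a, 1), empty, g(3, 1)))).
No equations remain and no clash or occurs-check failure arose, so a unifier exists.

YES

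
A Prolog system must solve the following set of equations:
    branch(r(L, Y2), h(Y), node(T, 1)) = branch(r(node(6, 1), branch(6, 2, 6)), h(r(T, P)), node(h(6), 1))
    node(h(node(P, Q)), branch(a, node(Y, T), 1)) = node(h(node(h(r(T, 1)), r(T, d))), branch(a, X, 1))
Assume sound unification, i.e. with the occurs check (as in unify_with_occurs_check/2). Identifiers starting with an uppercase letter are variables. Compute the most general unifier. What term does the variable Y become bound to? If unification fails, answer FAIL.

r(h(6), h(r(h(6), 1)))

Decompose branch/3: r(L, Y2) = r(node(6, 1), branch(6, 2, 6)),  h(Y) = h(r(T, P)),  node(T, 1) = node(h(6), 1).
Decompose r/2: L = node(6, 1),  Y2 = branch(6, 2, 6).
Bind L := node(6, 1); no other remaining equation mentions L.
Bind Y2 := branch(6, 2, 6); no other remaining equation mentions Y2.
Decompose h/1: Y = r(T, P).
Bind Y := r(T, P); substituting into the one remaining equation that mentions Y gives: node(h(node(P, Q)), branch(a, node(r(T, P), T), 1)) = node(h(node(h(r(T, 1)), r(T, d))), branch(a, X, 1)).
Decompose node/2: T = h(6),  1 = 1.
Bind T := h(6); substituting into the one remaining equation that mentions T gives: node(h(node(P, Q)), branch(a, node(r(h(6), P), h(6)), 1)) = node(h(node(h(r(h(6), 1)), r(h(6), d))), branch(a, X, 1)). Substituting into the earlier binding gives Y := r(h(6), P).
Delete trivial equation 1 = 1.
Decompose node/2: h(node(P, Q)) = h(node(h(r(h(6), 1)), r(h(6), d))),  branch(a, node(r(h(6), P), h(6)), 1) = branch(a, X, 1).
Decompose h/1: node(P, Q) = node(h(r(h(6), 1)), r(h(6), d)).
Decompose node/2: P = h(r(h(6), 1)),  Q = r(h(6), d).
Bind P := h(r(h(6), 1)); substituting into the one remaining equation that mentions P gives: branch(a, node(r(h(6), h(r(h(6), 1))), h(6)), 1) = branch(a, X, 1). Substituting into the earlier binding gives Y := r(h(6), h(r(h(6), 1))).
Bind Q := r(h(6), d); no other remaining equation mentions Q.
Decompose branch/3: a = a,  node(r(h(6), h(r(h(6), 1))), h(6)) = X,  1 = 1.
Delete trivial equation a = a.
Bind X := node(r(h(6), h(r(h(6), 1))), h(6)); no other remaining equation mentions X.
Delete trivial equation 1 = 1.
MGU = { L = node(6, 1), Y2 = branch(6, 2, 6), Y = r(h(6), h(r(h(6), 1))), T = h(6), P = h(r(h(6), 1)), Q = r(h(6), d), X = node(r(h(6), h(r(h(6), 1))), h(6)) }, so Y = r(h(6), h(r(h(6), 1))).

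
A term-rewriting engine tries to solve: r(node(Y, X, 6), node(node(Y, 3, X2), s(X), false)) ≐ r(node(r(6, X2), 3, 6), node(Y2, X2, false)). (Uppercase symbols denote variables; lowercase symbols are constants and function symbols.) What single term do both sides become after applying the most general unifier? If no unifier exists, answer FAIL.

r(node(r(6, s(3)), 3, 6), node(node(r(6, s(3)), 3, s(3)), s(3), false))

Decompose r/2: node(Y, X, 6) ≐ node(r(6, X2), 3, 6),  node(node(Y, 3, X2), s(X), false) ≐ node(Y2, X2, false).
Decompose node/3: Y ≐ r(6, X2),  X ≐ 3,  6 ≐ 6.
Bind Y := r(6, X2); substituting into the one remaining equation that mentions Y gives: node(node(r(6, X2), 3, X2), s(X), false) ≐ node(Y2, X2, false).
Bind X := 3; substituting into the one remaining equation that mentions X gives: node(node(r(6, X2), 3, X2), s(3), false) ≐ node(Y2, X2, false).
Delete trivial equation 6 ≐ 6.
Decompose node/3: node(r(6, X2), 3, X2) ≐ Y2,  s(3) ≐ X2,  false ≐ false.
Bind Y2 := node(r(6, X2), 3, X2); no other remaining equation mentions Y2.
Bind X2 := s(3); no other remaining equation mentions X2. Substituting into the earlier bindings gives Y := r(6, s(3)), Y2 := node(r(6, s(3)), 3, s(3)).
Delete trivial equation false ≐ false.
Applying the MGU to either side gives r(node(r(6, s(3)), 3, 6), node(node(r(6, s(3)), 3, s(3)), s(3), false)).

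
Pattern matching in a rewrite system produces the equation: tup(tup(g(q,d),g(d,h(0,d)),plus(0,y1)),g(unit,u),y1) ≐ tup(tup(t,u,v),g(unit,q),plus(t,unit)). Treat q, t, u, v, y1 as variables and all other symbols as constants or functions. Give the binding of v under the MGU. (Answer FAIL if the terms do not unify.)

Decompose tup/3: tup(g(q,d),g(d,h(0,d)),plus(0,y1)) ≐ tup(t,u,v),  g(unit,u) ≐ g(unit,q),  y1 ≐ plus(t,unit).
Decompose tup/3: g(q,d) ≐ t,  g(d,h(0,d)) ≐ u,  plus(0,y1) ≐ v.
Bind t := g(q,d); substituting into the one remaining equation that mentions t gives: y1 ≐ plus(g(q,d),unit).
Bind u := g(d,h(0,d)); substituting into the one remaining equation that mentions u gives: g(unit,g(d,h(0,d))) ≐ g(unit,q).
Bind v := plus(0,y1); no other remaining equation mentions v.
Decompose g/2: unit ≐ unit,  g(d,h(0,d)) ≐ q.
Delete trivial equation unit ≐ unit.
Bind q := g(d,h(0,d)); substituting into the remaining equation gives: y1 ≐ plus(g(g(d,h(0,d)),d),unit). Substituting into the earlier binding gives t := g(g(d,h(0,d)),d).
Bind y1 := plus(g(g(d,h(0,d)),d),unit). Substituting into the earlier binding gives v := plus(0,plus(g(g(d,h(0,d)),d),unit)).
MGU = { t ↦ g(g(d,h(0,d)),d), u ↦ g(d,h(0,d)), v ↦ plus(0,plus(g(g(d,h(0,d)),d),unit)), q ↦ g(d,h(0,d)), y1 ↦ plus(g(g(d,h(0,d)),d),unit) }, so v ↦ plus(0,plus(g(g(d,h(0,d)),d),unit)).

plus(0,plus(g(g(d,h(0,d)),d),unit))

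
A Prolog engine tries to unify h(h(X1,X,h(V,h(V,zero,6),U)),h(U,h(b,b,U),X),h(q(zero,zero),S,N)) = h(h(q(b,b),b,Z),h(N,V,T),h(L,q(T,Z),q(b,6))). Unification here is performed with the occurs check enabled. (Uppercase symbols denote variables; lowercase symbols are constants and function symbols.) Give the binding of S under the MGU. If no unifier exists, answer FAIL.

q(b,h(h(b,b,q(b,6)),h(h(b,b,q(b,6)),zero,6),q(b,6)))

Decompose h/3: h(X1,X,h(V,h(V,zero,6),U)) = h(q(b,b),b,Z),  h(U,h(b,b,U),X) = h(N,V,T),  h(q(zero,zero),S,N) = h(L,q(T,Z),q(b,6)).
Decompose h/3: X1 = q(b,b),  X = b,  h(V,h(V,zero,6),U) = Z.
Bind X1 := q(b,b); no other remaining equation mentions X1.
Bind X := b; substituting into the one remaining equation that mentions X gives: h(U,h(b,b,U),b) = h(N,V,T).
Bind Z := h(V,h(V,zero,6),U); substituting into the one remaining equation that mentions Z gives: h(q(zero,zero),S,N) = h(L,q(T,h(V,h(V,zero,6),U)),q(b,6)).
Decompose h/3: U = N,  h(b,b,U) = V,  b = T.
Bind U := N; substituting into the 2 remaining equations that mention U gives: h(b,b,N) = V,  h(q(zero,zero),S,N) = h(L,q(T,h(V,h(V,zero,6),N)),q(b,6)). Substituting into the earlier binding gives Z := h(V,h(V,zero,6),N).
Bind V := h(b,b,N); substituting into the one remaining equation that mentions V gives: h(q(zero,zero),S,N) = h(L,q(T,h(h(b,b,N),h(h(b,b,N),zero,6),N)),q(b,6)). Substituting into the earlier binding gives Z := h(h(b,b,N),h(h(b,b,N),zero,6),N).
Bind T := b; substituting into the remaining equation gives: h(q(zero,zero),S,N) = h(L,q(b,h(h(b,b,N),h(h(b,b,N),zero,6),N)),q(b,6)).
Decompose h/3: q(zero,zero) = L,  S = q(b,h(h(b,b,N),h(h(b,b,N),zero,6),N)),  N = q(b,6).
Bind L := q(zero,zero); no other remaining equation mentions L.
Bind S := q(b,h(h(b,b,N),h(h(b,b,N),zero,6),N)); no other remaining equation mentions S.
Bind N := q(b,6). Substituting into the earlier bindings gives Z := h(h(b,b,q(b,6)),h(h(b,b,q(b,6)),zero,6),q(b,6)), U := q(b,6), V := h(b,b,q(b,6)), S := q(b,h(h(b,b,q(b,6)),h(h(b,b,q(b,6)),zero,6),q(b,6))).
MGU = { X1 = q(b,b), X = b, Z = h(h(b,b,q(b,6)),h(h(b,b,q(b,6)),zero,6),q(b,6)), U = q(b,6), V = h(b,b,q(b,6)), T = b, L = q(zero,zero), S = q(b,h(h(b,b,q(b,6)),h(h(b,b,q(b,6)),zero,6),q(b,6))), N = q(b,6) }, so S = q(b,h(h(b,b,q(b,6)),h(h(b,b,q(b,6)),zero,6),q(b,6))).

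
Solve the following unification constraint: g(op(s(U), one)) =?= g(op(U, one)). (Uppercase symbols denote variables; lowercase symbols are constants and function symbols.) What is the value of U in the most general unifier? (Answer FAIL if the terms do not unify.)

Decompose g/1: op(s(U), one) =?= op(U, one).
Decompose op/2: s(U) =?= U,  one =?= one.
Occurs check fails: U occurs in s(U); the equation U =?= s(U) has no finite solution.

FAIL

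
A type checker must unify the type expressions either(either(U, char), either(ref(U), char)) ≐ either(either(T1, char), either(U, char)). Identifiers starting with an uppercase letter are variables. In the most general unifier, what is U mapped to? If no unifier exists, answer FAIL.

FAIL

Decompose either/2: either(U, char) ≐ either(T1, char),  either(ref(U), char) ≐ either(U, char).
Decompose either/2: U ≐ T1,  char ≐ char.
Bind U := T1; substituting into the one remaining equation that mentions U gives: either(ref(T1), char) ≐ either(T1, char).
Delete trivial equation char ≐ char.
Decompose either/2: ref(T1) ≐ T1,  char ≐ char.
Occurs check fails: T1 occurs in ref(T1); the equation T1 ≐ ref(T1) has no finite solution.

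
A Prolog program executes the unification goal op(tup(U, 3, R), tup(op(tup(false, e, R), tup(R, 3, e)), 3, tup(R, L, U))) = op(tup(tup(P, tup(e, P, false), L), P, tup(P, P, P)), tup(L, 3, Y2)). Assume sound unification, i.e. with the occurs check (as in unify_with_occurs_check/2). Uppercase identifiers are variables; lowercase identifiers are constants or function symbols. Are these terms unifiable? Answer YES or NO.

YES

Decompose op/2: tup(U, 3, R) = tup(tup(P, tup(e, P, false), L), P, tup(P, P, P)),  tup(op(tup(false, e, R), tup(R, 3, e)), 3, tup(R, L, U)) = tup(L, 3, Y2).
Decompose tup/3: U = tup(P, tup(e, P, false), L),  3 = P,  R = tup(P, P, P).
Bind U := tup(P, tup(e, P, false), L); substituting into the one remaining equation that mentions U gives: tup(op(tup(false, e, R), tup(R, 3, e)), 3, tup(R, L, tup(P, tup(e, P, false), L))) = tup(L, 3, Y2).
Bind P := 3; substituting into the remaining equations gives: R = tup(3, 3, 3),  tup(op(tup(false, e, R), tup(R, 3, e)), 3, tup(R, L, tup(3, tup(e, 3, false), L))) = tup(L, 3, Y2). Substituting into the earlier binding gives U := tup(3, tup(e, 3, false), L).
Bind R := tup(3, 3, 3); substituting into the remaining equation gives: tup(op(tup(false, e, tup(3, 3, 3)), tup(tup(3, 3, 3), 3, e)), 3, tup(tup(3, 3, 3), L, tup(3, tup(e, 3, false), L))) = tup(L, 3, Y2).
Decompose tup/3: op(tup(false, e, tup(3, 3, 3)), tup(tup(3, 3, 3), 3, e)) = L,  3 = 3,  tup(tup(3, 3, 3), L, tup(3, tup(e, 3, false), L)) = Y2.
Bind L := op(tup(false, e, tup(3, 3, 3)), tup(tup(3, 3, 3), 3, e)); substituting into the one remaining equation that mentions L gives: tup(tup(3, 3, 3), op(tup(false, e, tup(3, 3, 3)), tup(tup(3, 3, 3), 3, e)), tup(3, tup(e, 3, false), op(tup(false, e, tup(3, 3, 3)), tup(tup(3, 3, 3), 3, e)))) = Y2. Substituting into the earlier binding gives U := tup(3, tup(e, 3, false), op(tup(false, e, tup(3, 3, 3)), tup(tup(3, 3, 3), 3, e))).
Delete trivial equation 3 = 3.
Bind Y2 := tup(tup(3, 3, 3), op(tup(false, e, tup(3, 3, 3)), tup(tup(3, 3, 3), 3, e)), tup(3, tup(e, 3, false), op(tup(false, e, tup(3, 3, 3)), tup(tup(3, 3, 3), 3, e)))).
No equations remain and no clash or occurs-check failure arose, so a unifier exists.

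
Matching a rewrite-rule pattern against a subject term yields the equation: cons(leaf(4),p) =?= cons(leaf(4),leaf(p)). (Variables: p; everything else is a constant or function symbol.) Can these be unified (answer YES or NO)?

Decompose cons/2: leaf(4) =?= leaf(4),  p =?= leaf(p).
Delete trivial equation leaf(4) =?= leaf(4).
Occurs check fails: p occurs in leaf(p); the equation p =?= leaf(p) has no finite solution.

NO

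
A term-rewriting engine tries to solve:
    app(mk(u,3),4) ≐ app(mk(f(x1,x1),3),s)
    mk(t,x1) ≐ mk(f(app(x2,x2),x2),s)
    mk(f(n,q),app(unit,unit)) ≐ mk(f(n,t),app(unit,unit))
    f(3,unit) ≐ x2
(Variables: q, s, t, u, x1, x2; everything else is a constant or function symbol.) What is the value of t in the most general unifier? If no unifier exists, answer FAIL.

Decompose app/2: mk(u,3) ≐ mk(f(x1,x1),3),  4 ≐ s.
Decompose mk/2: u ≐ f(x1,x1),  3 ≐ 3.
Bind u := f(x1,x1); no other remaining equation mentions u.
Delete trivial equation 3 ≐ 3.
Bind s := 4; substituting into the one remaining equation that mentions s gives: mk(t,x1) ≐ mk(f(app(x2,x2),x2),4).
Decompose mk/2: t ≐ f(app(x2,x2),x2),  x1 ≐ 4.
Bind t := f(app(x2,x2),x2); substituting into the one remaining equation that mentions t gives: mk(f(n,q),app(unit,unit)) ≐ mk(f(n,f(app(x2,x2),x2)),app(unit,unit)).
Bind x1 := 4; no other remaining equation mentions x1. Substituting into the earlier binding gives u := f(4,4).
Decompose mk/2: f(n,q) ≐ f(n,f(app(x2,x2),x2)),  app(unit,unit) ≐ app(unit,unit).
Decompose f/2: n ≐ n,  q ≐ f(app(x2,x2),x2).
Delete trivial equation n ≐ n.
Bind q := f(app(x2,x2),x2); no other remaining equation mentions q.
Delete trivial equation app(unit,unit) ≐ app(unit,unit).
Bind x2 := f(3,unit). Substituting into the earlier bindings gives t := f(app(f(3,unit),f(3,unit)),f(3,unit)), q := f(app(f(3,unit),f(3,unit)),f(3,unit)).
MGU = { u -> f(4,4), s -> 4, t -> f(app(f(3,unit),f(3,unit)),f(3,unit)), x1 -> 4, q -> f(app(f(3,unit),f(3,unit)),f(3,unit)), x2 -> f(3,unit) }, so t -> f(app(f(3,unit),f(3,unit)),f(3,unit)).

f(app(f(3,unit),f(3,unit)),f(3,unit))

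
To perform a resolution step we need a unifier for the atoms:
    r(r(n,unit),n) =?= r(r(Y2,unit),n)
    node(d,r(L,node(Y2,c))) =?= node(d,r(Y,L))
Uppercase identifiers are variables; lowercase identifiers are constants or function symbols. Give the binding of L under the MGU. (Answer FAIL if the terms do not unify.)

Decompose r/2: r(n,unit) =?= r(Y2,unit),  n =?= n.
Decompose r/2: n =?= Y2,  unit =?= unit.
Bind Y2 := n; substituting into the one remaining equation that mentions Y2 gives: node(d,r(L,node(n,c))) =?= node(d,r(Y,L)).
Delete trivial equation unit =?= unit.
Delete trivial equation n =?= n.
Decompose node/2: d =?= d,  r(L,node(n,c)) =?= r(Y,L).
Delete trivial equation d =?= d.
Decompose r/2: L =?= Y,  node(n,c) =?= L.
Bind L := Y; substituting into the remaining equation gives: node(n,c) =?= Y.
Bind Y := node(n,c). Substituting into the earlier binding gives L := node(n,c).
MGU = { Y2 -> n, L -> node(n,c), Y -> node(n,c) }, so L -> node(n,c).

node(n,c)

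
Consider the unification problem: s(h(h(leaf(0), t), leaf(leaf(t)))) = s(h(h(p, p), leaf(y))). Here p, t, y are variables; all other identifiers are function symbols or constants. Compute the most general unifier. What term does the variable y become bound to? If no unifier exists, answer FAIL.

leaf(leaf(0))

Decompose s/1: h(h(leaf(0), t), leaf(leaf(t))) = h(h(p, p), leaf(y)).
Decompose h/2: h(leaf(0), t) = h(p, p),  leaf(leaf(t)) = leaf(y).
Decompose h/2: leaf(0) = p,  t = p.
Bind p := leaf(0); substituting into the one remaining equation that mentions p gives: t = leaf(0).
Bind t := leaf(0); substituting into the remaining equation gives: leaf(leaf(leaf(0))) = leaf(y).
Decompose leaf/1: leaf(leaf(0)) = y.
Bind y := leaf(leaf(0)).
MGU = { p := leaf(0), t := leaf(0), y := leaf(leaf(0)) }, so y := leaf(leaf(0)).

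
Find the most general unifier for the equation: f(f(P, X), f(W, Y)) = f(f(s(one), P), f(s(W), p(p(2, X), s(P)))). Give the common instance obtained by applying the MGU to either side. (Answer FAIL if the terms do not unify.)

FAIL

Decompose f/2: f(P, X) = f(s(one), P),  f(W, Y) = f(s(W), p(p(2, X), s(P))).
Decompose f/2: P = s(one),  X = P.
Bind P := s(one); substituting into the remaining equations gives: X = s(one),  f(W, Y) = f(s(W), p(p(2, X), s(s(one)))).
Bind X := s(one); substituting into the remaining equation gives: f(W, Y) = f(s(W), p(p(2, s(one)), s(s(one)))).
Decompose f/2: W = s(W),  Y = p(p(2, s(one)), s(s(one))).
Occurs check fails: W occurs in s(W); the equation W = s(W) has no finite solution.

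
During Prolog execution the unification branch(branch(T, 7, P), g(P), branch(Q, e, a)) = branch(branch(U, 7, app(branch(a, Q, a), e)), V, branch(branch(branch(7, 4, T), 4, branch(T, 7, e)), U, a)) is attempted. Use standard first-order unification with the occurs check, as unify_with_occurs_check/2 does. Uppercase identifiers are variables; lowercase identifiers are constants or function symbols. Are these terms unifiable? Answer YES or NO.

YES

Decompose branch/3: branch(T, 7, P) = branch(U, 7, app(branch(a, Q, a), e)),  g(P) = V,  branch(Q, e, a) = branch(branch(branch(7, 4, T), 4, branch(T, 7, e)), U, a).
Decompose branch/3: T = U,  7 = 7,  P = app(branch(a, Q, a), e).
Bind T := U; substituting into the one remaining equation that mentions T gives: branch(Q, e, a) = branch(branch(branch(7, 4, U), 4, branch(U, 7, e)), U, a).
Delete trivial equation 7 = 7.
Bind P := app(branch(a, Q, a), e); substituting into the one remaining equation that mentions P gives: g(app(branch(a, Q, a), e)) = V.
Bind V := g(app(branch(a, Q, a), e)); no other remaining equation mentions V.
Decompose branch/3: Q = branch(branch(7, 4, U), 4, branch(U, 7, e)),  e = U,  a = a.
Bind Q := branch(branch(7, 4, U), 4, branch(U, 7, e)); no other remaining equation mentions Q. Substituting into the earlier bindings gives P := app(branch(a, branch(branch(7, 4, U), 4, branch(U, 7, e)), a), e), V := g(app(branch(a, branch(branch(7, 4, U), 4, branch(U, 7, e)), a), e)).
Bind U := e; no other remaining equation mentions U. Substituting into the earlier bindings gives T := e, P := app(branch(a, branch(branch(7, 4, e), 4, branch(e, 7, e)), a), e), V := g(app(branch(a, branch(branch(7, 4, e), 4, branch(e, 7, e)), a), e)), Q := branch(branch(7, 4, e), 4, branch(e, 7, e)).
Delete trivial equation a = a.
No equations remain and no clash or occurs-check failure arose, so a unifier exists.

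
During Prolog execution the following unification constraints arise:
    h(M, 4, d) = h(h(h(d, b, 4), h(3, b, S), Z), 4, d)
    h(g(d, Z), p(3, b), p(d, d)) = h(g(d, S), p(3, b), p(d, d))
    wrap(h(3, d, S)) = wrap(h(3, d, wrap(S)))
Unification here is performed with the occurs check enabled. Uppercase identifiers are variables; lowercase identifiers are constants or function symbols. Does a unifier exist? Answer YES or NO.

NO

Decompose h/3: M = h(h(d, b, 4), h(3, b, S), Z),  4 = 4,  d = d.
Bind M := h(h(d, b, 4), h(3, b, S), Z); no other remaining equation mentions M.
Delete trivial equation 4 = 4.
Delete trivial equation d = d.
Decompose h/3: g(d, Z) = g(d, S),  p(3, b) = p(3, b),  p(d, d) = p(d, d).
Decompose g/2: d = d,  Z = S.
Delete trivial equation d = d.
Bind Z := S; no other remaining equation mentions Z. Substituting into the earlier binding gives M := h(h(d, b, 4), h(3, b, S), S).
Delete trivial equation p(3, b) = p(3, b).
Delete trivial equation p(d, d) = p(d, d).
Decompose wrap/1: h(3, d, S) = h(3, d, wrap(S)).
Decompose h/3: 3 = 3,  d = d,  S = wrap(S).
Delete trivial equation 3 = 3.
Delete trivial equation d = d.
Occurs check fails: S occurs in wrap(S); the equation S = wrap(S) has no finite solution.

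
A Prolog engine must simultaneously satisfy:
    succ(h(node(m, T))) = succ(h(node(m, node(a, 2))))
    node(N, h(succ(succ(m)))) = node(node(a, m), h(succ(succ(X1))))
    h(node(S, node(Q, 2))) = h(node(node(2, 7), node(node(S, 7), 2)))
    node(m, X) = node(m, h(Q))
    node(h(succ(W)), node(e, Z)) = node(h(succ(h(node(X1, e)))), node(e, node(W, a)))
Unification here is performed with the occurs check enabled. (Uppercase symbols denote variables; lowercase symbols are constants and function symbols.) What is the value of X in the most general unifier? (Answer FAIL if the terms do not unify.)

h(node(node(2, 7), 7))

Decompose succ/1: h(node(m, T)) = h(node(m, node(a, 2))).
Decompose h/1: node(m, T) = node(m, node(a, 2)).
Decompose node/2: m = m,  T = node(a, 2).
Delete trivial equation m = m.
Bind T := node(a, 2); no other remaining equation mentions T.
Decompose node/2: N = node(a, m),  h(succ(succ(m))) = h(succ(succ(X1))).
Bind N := node(a, m); no other remaining equation mentions N.
Decompose h/1: succ(succ(m)) = succ(succ(X1)).
Decompose succ/1: succ(m) = succ(X1).
Decompose succ/1: m = X1.
Bind X1 := m; substituting into the one remaining equation that mentions X1 gives: node(h(succ(W)), node(e, Z)) = node(h(succ(h(node(m, e)))), node(e, node(W, a))).
Decompose h/1: node(S, node(Q, 2)) = node(node(2, 7), node(node(S, 7), 2)).
Decompose node/2: S = node(2, 7),  node(Q, 2) = node(node(S, 7), 2).
Bind S := node(2, 7); substituting into the one remaining equation that mentions S gives: node(Q, 2) = node(node(node(2, 7), 7), 2).
Decompose node/2: Q = node(node(2, 7), 7),  2 = 2.
Bind Q := node(node(2, 7), 7); substituting into the one remaining equation that mentions Q gives: node(m, X) = node(m, h(node(node(2, 7), 7))).
Delete trivial equation 2 = 2.
Decompose node/2: m = m,  X = h(node(node(2, 7), 7)).
Delete trivial equation m = m.
Bind X := h(node(node(2, 7), 7)); no other remaining equation mentions X.
Decompose node/2: h(succ(W)) = h(succ(h(node(m, e)))),  node(e, Z) = node(e, node(W, a)).
Decompose h/1: succ(W) = succ(h(node(m, e))).
Decompose succ/1: W = h(node(m, e)).
Bind W := h(node(m, e)); substituting into the remaining equation gives: node(e, Z) = node(e, node(h(node(m, e)), a)).
Decompose node/2: e = e,  Z = node(h(node(m, e)), a).
Delete trivial equation e = e.
Bind Z := node(h(node(m, e)), a).
MGU = { T ↦ node(a, 2), N ↦ node(a, m), X1 ↦ m, S ↦ node(2, 7), Q ↦ node(node(2, 7), 7), X ↦ h(node(node(2, 7), 7)), W ↦ h(node(m, e)), Z ↦ node(h(node(m, e)), a) }, so X ↦ h(node(node(2, 7), 7)).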